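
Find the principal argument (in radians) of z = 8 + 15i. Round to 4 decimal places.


Step 1: z = 8 + 15i
Step 2: arg(z) = atan2(15, 8)
Step 3: arg(z) = 1.0808

1.0808


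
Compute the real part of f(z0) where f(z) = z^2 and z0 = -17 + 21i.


Step 1: z0 = -17 + 21i
Step 2: z0^2 = (-17)^2 - 21^2 - 714i
Step 3: real part = 289 - 441 = -152

-152


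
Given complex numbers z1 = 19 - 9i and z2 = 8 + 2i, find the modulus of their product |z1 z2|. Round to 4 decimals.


Step 1: |z1| = sqrt(19^2 + (-9)^2) = sqrt(442)
Step 2: |z2| = sqrt(8^2 + 2^2) = sqrt(68)
Step 3: |z1*z2| = |z1|*|z2| = sqrt(442) * sqrt(68) = sqrt(442 * 68) = sqrt(30056)
Step 4: = 173.3667

173.3667


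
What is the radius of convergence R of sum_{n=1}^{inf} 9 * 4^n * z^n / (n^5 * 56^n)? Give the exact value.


Step 1: General term a_n = 9 * 4^n / (n^5 * 56^n)
Step 2: By the root test, |a_n|^(1/n) = 9^(1/n) * 4 / (n^(5/n) * 56) -> 4/56 as n -> infinity (since 9^(1/n) -> 1 and n^(5/n) -> 1)
Step 3: R = 1/lim|a_n|^(1/n) = 56/4 = 14

14


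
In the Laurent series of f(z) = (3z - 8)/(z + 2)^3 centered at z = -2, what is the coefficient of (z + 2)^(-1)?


Step 1: Write the numerator in powers of (z + 2): 3z - 8 = 3(z + 2) + (3*(-2) - 8) = 3(z + 2) - 14
Step 2: Divide by (z + 2)^3: f(z) = -14(z + 2)^(-3) + 3(z + 2)^(-2)
Step 3: This finite sum is the Laurent series of f about z = -2.
Step 4: Only the powers -3 and -2 appear, so the coefficient of (z + 2)^(-1) = 0

0


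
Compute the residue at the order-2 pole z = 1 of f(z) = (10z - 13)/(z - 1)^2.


Step 1: Pole of order 2 at z = 1
Step 2: Res = lim d/dz [(z - 1)^2 * f(z)] as z -> 1
Step 3: (z - 1)^2 * f(z) = 10z - 13
Step 4: d/dz[10z - 13] = 10

10


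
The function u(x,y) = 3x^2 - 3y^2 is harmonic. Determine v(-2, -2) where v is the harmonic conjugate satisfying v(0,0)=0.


Step 1: v_x = -u_y = 6y + 0
Step 2: v_y = u_x = 6x + 0
Step 3: v = 6xy + C
Step 4: v(0,0) = 0 => C = 0
Step 5: v(-2, -2) = 24

24


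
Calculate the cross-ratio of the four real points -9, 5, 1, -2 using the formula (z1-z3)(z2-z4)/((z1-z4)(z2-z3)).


Step 1: (z1-z3)(z2-z4) = (-10) * 7 = -70
Step 2: (z1-z4)(z2-z3) = (-7) * 4 = -28
Step 3: Cross-ratio = 70/28 = 5/2

5/2


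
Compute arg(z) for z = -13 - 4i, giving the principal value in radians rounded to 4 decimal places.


Step 1: z = -13 - 4i
Step 2: arg(z) = atan2(-4, -13)
Step 3: arg(z) = -2.8431

-2.8431


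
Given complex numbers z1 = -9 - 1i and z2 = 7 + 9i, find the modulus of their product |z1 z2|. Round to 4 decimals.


Step 1: |z1| = sqrt((-9)^2 + (-1)^2) = sqrt(82)
Step 2: |z2| = sqrt(7^2 + 9^2) = sqrt(130)
Step 3: |z1*z2| = |z1|*|z2| = sqrt(82) * sqrt(130) = sqrt(82 * 130) = sqrt(10660)
Step 4: = 103.2473

103.2473


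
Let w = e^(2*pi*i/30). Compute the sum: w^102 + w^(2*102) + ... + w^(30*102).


Step 1: The sum sum_{j=1}^{n} w^(k*j) equals n if n | k, else 0.
Step 2: Here n = 30, k = 102
Step 3: Does n divide k? 30 | 102 -> False
Step 4: Sum = 0

0


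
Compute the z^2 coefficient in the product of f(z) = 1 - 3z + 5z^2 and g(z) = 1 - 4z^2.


Step 1: z^2 term in f*g comes from: (1)*(-4z^2) + (-3z)*(0) + (5z^2)*(1)
Step 2: = -4 + 0 + 5
Step 3: = 1

1


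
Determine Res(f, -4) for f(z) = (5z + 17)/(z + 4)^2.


Step 1: Pole of order 2 at z = -4
Step 2: Res = lim d/dz [(z + 4)^2 * f(z)] as z -> -4
Step 3: (z + 4)^2 * f(z) = 5z + 17
Step 4: d/dz[5z + 17] = 5

5


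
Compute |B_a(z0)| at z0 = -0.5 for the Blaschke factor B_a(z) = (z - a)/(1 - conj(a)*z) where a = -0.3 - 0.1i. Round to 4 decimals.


Step 1: Numerator z0 - a = -0.5 - (-0.3 - 0.1i) = -0.2 + 0.1i
Step 2: Denominator 1 - conj(a)*z0 = 1 - (-0.3 + 0.1i)*(-0.5) = 0.85 + 0.05i
Step 3: |z0 - a|^2 = (-0.2)^2 + 0.1^2 = 0.05; |1 - conj(a)*z0|^2 = 0.85^2 + 0.05^2 = 0.725
Step 4: |B_a(-0.5)| = sqrt(0.05 / 0.725) = sqrt(0.068966)
Step 5: = 0.2626

0.2626


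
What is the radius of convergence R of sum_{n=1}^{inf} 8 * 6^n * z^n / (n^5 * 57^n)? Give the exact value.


Step 1: General term a_n = 8 * 6^n / (n^5 * 57^n)
Step 2: By the root test, |a_n|^(1/n) = 8^(1/n) * 6 / (n^(5/n) * 57) -> 6/57 as n -> infinity (since 8^(1/n) -> 1 and n^(5/n) -> 1)
Step 3: R = 1/lim|a_n|^(1/n) = 57/6 = 19/2

19/2


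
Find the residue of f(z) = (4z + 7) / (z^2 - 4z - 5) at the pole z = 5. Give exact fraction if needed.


Step 1: Q(z) = z^2 - 4z - 5 = (z - 5)(z + 1)
Step 2: Q'(z) = 2z - 4
Step 3: Q'(5) = 6, P(5) = 27
Step 4: Res = P(5)/Q'(5) = 27/6 = 9/2

9/2


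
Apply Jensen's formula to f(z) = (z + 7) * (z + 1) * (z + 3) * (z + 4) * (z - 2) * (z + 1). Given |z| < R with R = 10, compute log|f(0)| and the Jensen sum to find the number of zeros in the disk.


Jensen's formula: (1/2pi)*integral log|f(Re^it)|dt = log|f(0)| + sum_{|a_k|<R} log(R/|a_k|)
Step 1: f(0) = 7 * 1 * 3 * 4 * (-2) * 1 = -168
Step 2: log|f(0)| = log|-7| + log|-1| + log|-3| + log|-4| + log|2| + log|-1| = 5.124
Step 3: Zeros inside |z| < 10: -7, -1, -3, -4, 2, -1
Step 4: Jensen sum = log(10/7) + log(10/1) + log(10/3) + log(10/4) + log(10/2) + log(10/1) = 8.6915
Step 5: n(R) = number of terms in the Jensen sum = count of zeros inside |z| < 10 = 6

6


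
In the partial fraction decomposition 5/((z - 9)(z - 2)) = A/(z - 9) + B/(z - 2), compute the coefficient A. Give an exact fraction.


Step 1: Multiply both sides by (z - 9) and set z = 9
Step 2: A = 5 / (9 - 2)
Step 3: A = 5 / 7
Step 4: A = 5/7

5/7


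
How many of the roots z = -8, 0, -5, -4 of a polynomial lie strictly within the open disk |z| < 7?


Step 1: Check each root:
  z = -8: |-8| = 8 >= 7
  z = 0: |0| = 0 < 7
  z = -5: |-5| = 5 < 7
  z = -4: |-4| = 4 < 7
Step 2: Count = 3

3


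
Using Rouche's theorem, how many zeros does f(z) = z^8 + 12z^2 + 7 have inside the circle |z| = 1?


Step 1: On |z| = 1 the three terms have sizes |z^8| = 1^8 = 1, |12z^2| = 12*1^2 = 12, |7| = 7
Step 2: The dominant term is g(z) = 12z^2; let h(z) = z^8 + 7 so f = g + h
Step 3: On |z| = 1: |g| = 12 and |h| <= 1 + 7 = 8
Step 4: Since 12 > 8, |h| < |g| on |z| = 1, so by Rouche f has the same number of zeros as g inside |z| < 1
Step 5: g(z) = 12z^2 has 2 zeros (at the origin, multiplicity 2) inside |z| < 1. Answer = 2

2


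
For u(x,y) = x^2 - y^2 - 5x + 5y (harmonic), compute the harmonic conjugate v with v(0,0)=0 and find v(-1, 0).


Step 1: v_x = -u_y = 2y - 5
Step 2: v_y = u_x = 2x - 5
Step 3: v = 2xy - 5x - 5y + C
Step 4: v(0,0) = 0 => C = 0
Step 5: v(-1, 0) = 5

5


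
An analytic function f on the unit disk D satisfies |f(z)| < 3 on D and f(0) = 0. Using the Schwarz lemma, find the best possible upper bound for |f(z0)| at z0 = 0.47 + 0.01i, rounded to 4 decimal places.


Step 1: g = f/3 maps D -> D with g(0) = 0, so by the Schwarz lemma |g(z)| <= |z|, i.e. |f(z)| <= 3|z|; this is sharp (f(z) = 3z).
Step 2: |z0|^2 = 0.47^2 + 0.01^2 = 0.221
Step 3: |z0| = sqrt(0.221) = 0.470106
Step 4: Best bound = 3 * |z0| = 3 * 0.470106 = 1.4103

1.4103


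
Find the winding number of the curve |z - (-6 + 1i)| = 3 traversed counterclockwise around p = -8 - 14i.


Step 1: Center c = (-6, 1), radius = 3
Step 2: |p - c|^2 = (-2)^2 + (-15)^2 = 229
Step 3: r^2 = 9
Step 4: |p-c| > r so winding number = 0

0


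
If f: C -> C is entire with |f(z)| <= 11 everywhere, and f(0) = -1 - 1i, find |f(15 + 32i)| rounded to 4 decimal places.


Step 1: By Liouville's theorem, a bounded entire function is constant.
Step 2: f(z) = f(0) = -1 - 1i for all z.
Step 3: |f(w)| = |-1 - 1i| = sqrt(1 + 1)
Step 4: = 1.4142

1.4142


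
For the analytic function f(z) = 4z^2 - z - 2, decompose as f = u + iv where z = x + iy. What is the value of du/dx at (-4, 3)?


Step 1: f(z) = 4(x+iy)^2 - (x+iy) - 2
Step 2: u = 4(x^2 - y^2) - x - 2
Step 3: u_x = 8x - 1
Step 4: At (-4, 3): u_x = -32 - 1 = -33

-33


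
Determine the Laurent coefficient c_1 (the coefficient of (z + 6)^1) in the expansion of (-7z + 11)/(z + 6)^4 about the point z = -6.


Step 1: Write the numerator in powers of (z + 6): -7z + 11 = -7(z + 6) + (-7*(-6) + 11) = -7(z + 6) + 53
Step 2: Divide by (z + 6)^4: f(z) = 53(z + 6)^(-4) - 7(z + 6)^(-3)
Step 3: This finite sum is the Laurent series of f about z = -6.
Step 4: Only the powers -4 and -3 appear, so the coefficient of (z + 6)^1 = 0

0


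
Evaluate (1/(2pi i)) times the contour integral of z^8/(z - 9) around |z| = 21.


Step 1: f(z) = z^8, a = 9 is inside |z| = 21
Step 2: By Cauchy integral formula: (1/(2pi*i)) * integral = f(a)
Step 3: f(9) = 9^8 = 43046721

43046721


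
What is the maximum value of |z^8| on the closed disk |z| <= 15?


Step 1: On |z| = 15, |f(z)| = |z|^8 = 15^8
Step 2: By maximum modulus principle, maximum is on boundary.
Step 3: Maximum = 2562890625 = 2562890625

2562890625


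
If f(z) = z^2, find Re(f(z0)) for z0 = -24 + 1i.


Step 1: z0 = -24 + 1i
Step 2: z0^2 = (-24)^2 - 1^2 - 48i
Step 3: real part = 576 - 1 = 575

575


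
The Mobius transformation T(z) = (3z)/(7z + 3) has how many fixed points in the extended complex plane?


Step 1: Fixed points satisfy T(z) = z
Step 2: 7z^2 = 0
Step 3: Discriminant = 0^2 - 4*7*0 = 0
Step 4: Number of fixed points = 1

1


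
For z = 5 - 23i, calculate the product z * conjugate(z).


Step 1: conj(z) = 5 + 23i
Step 2: z * conj(z) = 5^2 + (-23)^2
Step 3: = 25 + 529 = 554

554


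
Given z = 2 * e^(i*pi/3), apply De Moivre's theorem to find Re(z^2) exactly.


Step 1: By De Moivre's theorem, z^2 = 2^2 * e^(i*2*pi/3) = 4 * (cos(2*pi/3) + i*sin(2*pi/3))
Step 2: |z|^2 = 2^2 = 4
Step 3: The angle 2*pi/3 already lies in [0, 2*pi)
Step 4: cos(2*pi/3) = -1/2
Step 5: Re(z^2) = 4 * (-1/2) = -2

-2


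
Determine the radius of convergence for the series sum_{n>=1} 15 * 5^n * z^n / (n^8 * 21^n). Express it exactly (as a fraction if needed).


Step 1: General term a_n = 15 * 5^n / (n^8 * 21^n)
Step 2: By the root test, |a_n|^(1/n) = 15^(1/n) * 5 / (n^(8/n) * 21) -> 5/21 as n -> infinity (since 15^(1/n) -> 1 and n^(8/n) -> 1)
Step 3: R = 1/lim|a_n|^(1/n) = 21/5

21/5


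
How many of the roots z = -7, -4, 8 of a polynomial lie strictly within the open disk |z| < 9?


Step 1: Check each root:
  z = -7: |-7| = 7 < 9
  z = -4: |-4| = 4 < 9
  z = 8: |8| = 8 < 9
Step 2: Count = 3

3


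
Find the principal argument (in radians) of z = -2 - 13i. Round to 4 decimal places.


Step 1: z = -2 - 13i
Step 2: arg(z) = atan2(-13, -2)
Step 3: arg(z) = -1.7234

-1.7234


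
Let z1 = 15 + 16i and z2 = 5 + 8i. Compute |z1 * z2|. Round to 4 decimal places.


Step 1: |z1| = sqrt(15^2 + 16^2) = sqrt(481)
Step 2: |z2| = sqrt(5^2 + 8^2) = sqrt(89)
Step 3: |z1*z2| = |z1|*|z2| = sqrt(481) * sqrt(89) = sqrt(481 * 89) = sqrt(42809)
Step 4: = 206.9034

206.9034


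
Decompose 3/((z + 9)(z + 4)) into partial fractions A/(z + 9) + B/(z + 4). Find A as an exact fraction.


Step 1: Multiply both sides by (z + 9) and set z = -9
Step 2: A = 3 / (-9 + 4)
Step 3: A = 3 / (-5)
Step 4: A = -3/5

-3/5


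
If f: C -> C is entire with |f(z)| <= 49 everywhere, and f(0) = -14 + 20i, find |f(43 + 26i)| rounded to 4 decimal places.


Step 1: By Liouville's theorem, a bounded entire function is constant.
Step 2: f(z) = f(0) = -14 + 20i for all z.
Step 3: |f(w)| = |-14 + 20i| = sqrt(196 + 400)
Step 4: = 24.4131

24.4131


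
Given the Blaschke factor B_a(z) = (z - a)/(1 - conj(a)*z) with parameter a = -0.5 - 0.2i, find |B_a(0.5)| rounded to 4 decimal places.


Step 1: Numerator z0 - a = 0.5 - (-0.5 - 0.2i) = 1 + 0.2i
Step 2: Denominator 1 - conj(a)*z0 = 1 - (-0.5 + 0.2i)*0.5 = 1.25 - 0.1i
Step 3: |z0 - a|^2 = 1^2 + 0.2^2 = 1.04; |1 - conj(a)*z0|^2 = 1.25^2 + (-0.1)^2 = 1.5725
Step 4: |B_a(0.5)| = sqrt(1.04 / 1.5725) = sqrt(0.661367)
Step 5: = 0.8132

0.8132


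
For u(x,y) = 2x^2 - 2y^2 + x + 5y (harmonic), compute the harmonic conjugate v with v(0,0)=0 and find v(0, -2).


Step 1: v_x = -u_y = 4y - 5
Step 2: v_y = u_x = 4x + 1
Step 3: v = 4xy - 5x + y + C
Step 4: v(0,0) = 0 => C = 0
Step 5: v(0, -2) = -2

-2


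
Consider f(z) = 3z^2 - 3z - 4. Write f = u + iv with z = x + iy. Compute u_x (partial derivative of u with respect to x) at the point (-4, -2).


Step 1: f(z) = 3(x+iy)^2 - 3(x+iy) - 4
Step 2: u = 3(x^2 - y^2) - 3x - 4
Step 3: u_x = 6x - 3
Step 4: At (-4, -2): u_x = -24 - 3 = -27

-27


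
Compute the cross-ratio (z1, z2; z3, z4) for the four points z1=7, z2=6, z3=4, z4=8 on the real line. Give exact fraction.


Step 1: (z1-z3)(z2-z4) = 3 * (-2) = -6
Step 2: (z1-z4)(z2-z3) = (-1) * 2 = -2
Step 3: Cross-ratio = 6/2 = 3

3


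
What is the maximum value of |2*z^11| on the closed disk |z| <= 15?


Step 1: On |z| = 15, |f(z)| = 2 * |z|^11 = 2 * 15^11
Step 2: By maximum modulus principle, maximum is on boundary.
Step 3: Maximum = 2 * 8649755859375 = 17299511718750

17299511718750


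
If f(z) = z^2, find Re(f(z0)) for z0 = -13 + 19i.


Step 1: z0 = -13 + 19i
Step 2: z0^2 = (-13)^2 - 19^2 - 494i
Step 3: real part = 169 - 361 = -192

-192


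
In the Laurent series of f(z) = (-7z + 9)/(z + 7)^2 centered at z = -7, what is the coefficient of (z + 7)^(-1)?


Step 1: Write the numerator in powers of (z + 7): -7z + 9 = -7(z + 7) + (-7*(-7) + 9) = -7(z + 7) + 58
Step 2: Divide by (z + 7)^2: f(z) = 58(z + 7)^(-2) - 7(z + 7)^(-1)
Step 3: This finite sum is the Laurent series of f about z = -7.
Step 4: Coefficient of (z + 7)^(-1) = coefficient of (z + 7) in the re-centred numerator = -7

-7


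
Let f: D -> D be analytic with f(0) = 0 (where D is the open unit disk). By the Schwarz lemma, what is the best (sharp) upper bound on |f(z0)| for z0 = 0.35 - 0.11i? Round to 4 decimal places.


Step 1: Schwarz lemma: if f: D -> D is analytic with f(0) = 0, then |f(z)| <= |z| for all z in D, and this is sharp (f(z) = z).
Step 2: |z0|^2 = 0.35^2 + (-0.11)^2 = 0.1346
Step 3: |z0| = sqrt(0.1346) = 0.366879
Step 4: Best bound = |z0| = 0.3669

0.3669


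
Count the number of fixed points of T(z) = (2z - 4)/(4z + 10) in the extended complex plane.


Step 1: Fixed points satisfy T(z) = z
Step 2: 4z^2 + 8z + 4 = 0
Step 3: Discriminant = 8^2 - 4*4*4 = 0
Step 4: Number of fixed points = 1

1


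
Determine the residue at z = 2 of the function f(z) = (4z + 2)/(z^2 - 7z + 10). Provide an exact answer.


Step 1: Q(z) = z^2 - 7z + 10 = (z - 2)(z - 5)
Step 2: Q'(z) = 2z - 7
Step 3: Q'(2) = -3, P(2) = 10
Step 4: Res = P(2)/Q'(2) = 10/(-3) = -10/3

-10/3


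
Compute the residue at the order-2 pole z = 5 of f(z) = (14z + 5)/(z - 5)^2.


Step 1: Pole of order 2 at z = 5
Step 2: Res = lim d/dz [(z - 5)^2 * f(z)] as z -> 5
Step 3: (z - 5)^2 * f(z) = 14z + 5
Step 4: d/dz[14z + 5] = 14

14


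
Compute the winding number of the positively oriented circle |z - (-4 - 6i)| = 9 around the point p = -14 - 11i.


Step 1: Center c = (-4, -6), radius = 9
Step 2: |p - c|^2 = (-10)^2 + (-5)^2 = 125
Step 3: r^2 = 81
Step 4: |p-c| > r so winding number = 0

0


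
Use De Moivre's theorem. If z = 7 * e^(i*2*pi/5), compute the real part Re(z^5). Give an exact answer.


Step 1: By De Moivre's theorem, z^5 = 7^5 * e^(i*5*2*pi/5) = 16807 * (cos(2*pi) + i*sin(2*pi))
Step 2: |z|^5 = 7^5 = 16807
Step 3: Reduce the angle mod 2*pi: 2*pi - 2*pi = 0
Step 4: cos(0) = 1
Step 5: Re(z^5) = 16807 * 1 = 16807

16807


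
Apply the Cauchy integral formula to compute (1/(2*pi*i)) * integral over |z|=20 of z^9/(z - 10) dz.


Step 1: f(z) = z^9, a = 10 is inside |z| = 20
Step 2: By Cauchy integral formula: (1/(2pi*i)) * integral = f(a)
Step 3: f(10) = 10^9 = 1000000000

1000000000


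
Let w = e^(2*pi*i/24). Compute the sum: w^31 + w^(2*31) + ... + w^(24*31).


Step 1: The sum sum_{j=1}^{n} w^(k*j) equals n if n | k, else 0.
Step 2: Here n = 24, k = 31
Step 3: Does n divide k? 24 | 31 -> False
Step 4: Sum = 0

0


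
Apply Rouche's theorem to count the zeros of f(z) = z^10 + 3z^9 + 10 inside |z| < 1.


Step 1: On |z| = 1 the three terms have sizes |z^10| = 1^10 = 1, |3z^9| = 3*1^9 = 3, |10| = 10
Step 2: The dominant term is g(z) = 10; let h(z) = z^10 + 3z^9 so f = g + h
Step 3: On |z| = 1: |g| = 10 and |h| <= 1 + 3 = 4
Step 4: Since 10 > 4, |h| < |g| on |z| = 1, so by Rouche f has the same number of zeros as g inside |z| < 1
Step 5: g(z) = 10 is a nonzero constant with no zeros inside |z| < 1. Answer = 0

0


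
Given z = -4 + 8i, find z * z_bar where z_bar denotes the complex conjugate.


Step 1: conj(z) = -4 - 8i
Step 2: z * conj(z) = (-4)^2 + 8^2
Step 3: = 16 + 64 = 80

80


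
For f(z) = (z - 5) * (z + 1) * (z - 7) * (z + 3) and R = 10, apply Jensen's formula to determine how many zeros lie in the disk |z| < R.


Jensen's formula: (1/2pi)*integral log|f(Re^it)|dt = log|f(0)| + sum_{|a_k|<R} log(R/|a_k|)
Step 1: f(0) = (-5) * 1 * (-7) * 3 = 105
Step 2: log|f(0)| = log|5| + log|-1| + log|7| + log|-3| = 4.654
Step 3: Zeros inside |z| < 10: 5, -1, 7, -3
Step 4: Jensen sum = log(10/5) + log(10/1) + log(10/7) + log(10/3) = 4.5564
Step 5: n(R) = number of terms in the Jensen sum = count of zeros inside |z| < 10 = 4

4


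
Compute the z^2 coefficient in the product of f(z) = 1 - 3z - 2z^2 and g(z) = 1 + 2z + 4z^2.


Step 1: z^2 term in f*g comes from: (1)*(4z^2) + (-3z)*(2z) + (-2z^2)*(1)
Step 2: = 4 - 6 - 2
Step 3: = -4

-4


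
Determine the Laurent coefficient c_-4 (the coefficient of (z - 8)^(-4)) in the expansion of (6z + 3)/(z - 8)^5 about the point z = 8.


Step 1: Write the numerator in powers of (z - 8): 6z + 3 = 6(z - 8) + (6*8 + 3) = 6(z - 8) + 51
Step 2: Divide by (z - 8)^5: f(z) = 51(z - 8)^(-5) + 6(z - 8)^(-4)
Step 3: This finite sum is the Laurent series of f about z = 8.
Step 4: Coefficient of (z - 8)^(-4) = coefficient of (z - 8) in the re-centred numerator = 6

6


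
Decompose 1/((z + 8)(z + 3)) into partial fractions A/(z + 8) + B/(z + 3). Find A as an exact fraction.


Step 1: Multiply both sides by (z + 8) and set z = -8
Step 2: A = 1 / (-8 + 3)
Step 3: A = 1 / (-5)
Step 4: A = -1/5

-1/5


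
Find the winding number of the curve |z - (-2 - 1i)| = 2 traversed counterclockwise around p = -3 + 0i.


Step 1: Center c = (-2, -1), radius = 2
Step 2: |p - c|^2 = (-1)^2 + 1^2 = 2
Step 3: r^2 = 4
Step 4: |p-c| < r so winding number = 1

1


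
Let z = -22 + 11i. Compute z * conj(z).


Step 1: conj(z) = -22 - 11i
Step 2: z * conj(z) = (-22)^2 + 11^2
Step 3: = 484 + 121 = 605

605


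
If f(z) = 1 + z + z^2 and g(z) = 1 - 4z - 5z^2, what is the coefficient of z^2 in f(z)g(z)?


Step 1: z^2 term in f*g comes from: (1)*(-5z^2) + (z)*(-4z) + (z^2)*(1)
Step 2: = -5 - 4 + 1
Step 3: = -8

-8


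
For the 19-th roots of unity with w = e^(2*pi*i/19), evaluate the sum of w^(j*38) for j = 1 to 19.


Step 1: The sum sum_{j=1}^{n} w^(k*j) equals n if n | k, else 0.
Step 2: Here n = 19, k = 38
Step 3: Does n divide k? 19 | 38 -> True
Step 4: Sum = 19

19


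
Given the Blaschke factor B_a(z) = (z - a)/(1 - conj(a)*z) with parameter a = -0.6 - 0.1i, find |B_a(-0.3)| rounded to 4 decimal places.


Step 1: Numerator z0 - a = -0.3 - (-0.6 - 0.1i) = 0.3 + 0.1i
Step 2: Denominator 1 - conj(a)*z0 = 1 - (-0.6 + 0.1i)*(-0.3) = 0.82 + 0.03i
Step 3: |z0 - a|^2 = 0.3^2 + 0.1^2 = 0.1; |1 - conj(a)*z0|^2 = 0.82^2 + 0.03^2 = 0.6733
Step 4: |B_a(-0.3)| = sqrt(0.1 / 0.6733) = sqrt(0.148522)
Step 5: = 0.3854

0.3854


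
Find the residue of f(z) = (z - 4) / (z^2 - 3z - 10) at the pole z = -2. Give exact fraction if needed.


Step 1: Q(z) = z^2 - 3z - 10 = (z + 2)(z - 5)
Step 2: Q'(z) = 2z - 3
Step 3: Q'(-2) = -7, P(-2) = -6
Step 4: Res = P(-2)/Q'(-2) = -6/(-7) = 6/7

6/7


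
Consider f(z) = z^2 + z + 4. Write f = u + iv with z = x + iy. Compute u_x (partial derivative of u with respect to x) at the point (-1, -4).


Step 1: f(z) = (x+iy)^2 + (x+iy) + 4
Step 2: u = (x^2 - y^2) + x + 4
Step 3: u_x = 2x + 1
Step 4: At (-1, -4): u_x = -2 + 1 = -1

-1


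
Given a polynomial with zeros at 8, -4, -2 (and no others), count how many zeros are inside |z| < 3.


Step 1: Check each root:
  z = 8: |8| = 8 >= 3
  z = -4: |-4| = 4 >= 3
  z = -2: |-2| = 2 < 3
Step 2: Count = 1

1


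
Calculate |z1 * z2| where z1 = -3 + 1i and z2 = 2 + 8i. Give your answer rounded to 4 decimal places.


Step 1: |z1| = sqrt((-3)^2 + 1^2) = sqrt(10)
Step 2: |z2| = sqrt(2^2 + 8^2) = sqrt(68)
Step 3: |z1*z2| = |z1|*|z2| = sqrt(10) * sqrt(68) = sqrt(10 * 68) = sqrt(680)
Step 4: = 26.0768

26.0768


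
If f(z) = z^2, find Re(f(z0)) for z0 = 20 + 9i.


Step 1: z0 = 20 + 9i
Step 2: z0^2 = 20^2 - 9^2 + 360i
Step 3: real part = 400 - 81 = 319

319


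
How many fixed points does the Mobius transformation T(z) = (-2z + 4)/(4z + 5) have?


Step 1: Fixed points satisfy T(z) = z
Step 2: 4z^2 + 7z - 4 = 0
Step 3: Discriminant = 7^2 - 4*4*(-4) = 113
Step 4: Number of fixed points = 2

2


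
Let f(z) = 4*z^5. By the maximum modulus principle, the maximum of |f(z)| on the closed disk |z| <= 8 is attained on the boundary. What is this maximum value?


Step 1: On |z| = 8, |f(z)| = 4 * |z|^5 = 4 * 8^5
Step 2: By maximum modulus principle, maximum is on boundary.
Step 3: Maximum = 4 * 32768 = 131072

131072


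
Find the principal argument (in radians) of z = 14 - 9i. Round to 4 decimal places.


Step 1: z = 14 - 9i
Step 2: arg(z) = atan2(-9, 14)
Step 3: arg(z) = -0.5713

-0.5713


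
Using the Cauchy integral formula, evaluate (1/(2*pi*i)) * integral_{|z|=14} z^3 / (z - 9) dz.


Step 1: f(z) = z^3, a = 9 is inside |z| = 14
Step 2: By Cauchy integral formula: (1/(2pi*i)) * integral = f(a)
Step 3: f(9) = 9^3 = 729

729


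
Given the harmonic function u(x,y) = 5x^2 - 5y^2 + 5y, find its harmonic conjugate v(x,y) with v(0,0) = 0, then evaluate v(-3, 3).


Step 1: v_x = -u_y = 10y - 5
Step 2: v_y = u_x = 10x + 0
Step 3: v = 10xy - 5x + C
Step 4: v(0,0) = 0 => C = 0
Step 5: v(-3, 3) = -75

-75


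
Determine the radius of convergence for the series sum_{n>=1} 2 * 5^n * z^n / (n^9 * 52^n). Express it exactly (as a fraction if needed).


Step 1: General term a_n = 2 * 5^n / (n^9 * 52^n)
Step 2: By the root test, |a_n|^(1/n) = 2^(1/n) * 5 / (n^(9/n) * 52) -> 5/52 as n -> infinity (since 2^(1/n) -> 1 and n^(9/n) -> 1)
Step 3: R = 1/lim|a_n|^(1/n) = 52/5

52/5


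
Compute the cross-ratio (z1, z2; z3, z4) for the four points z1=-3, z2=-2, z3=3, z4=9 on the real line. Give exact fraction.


Step 1: (z1-z3)(z2-z4) = (-6) * (-11) = 66
Step 2: (z1-z4)(z2-z3) = (-12) * (-5) = 60
Step 3: Cross-ratio = 66/60 = 11/10

11/10


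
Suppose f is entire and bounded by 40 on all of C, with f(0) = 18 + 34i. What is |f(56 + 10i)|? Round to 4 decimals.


Step 1: By Liouville's theorem, a bounded entire function is constant.
Step 2: f(z) = f(0) = 18 + 34i for all z.
Step 3: |f(w)| = |18 + 34i| = sqrt(324 + 1156)
Step 4: = 38.4708

38.4708


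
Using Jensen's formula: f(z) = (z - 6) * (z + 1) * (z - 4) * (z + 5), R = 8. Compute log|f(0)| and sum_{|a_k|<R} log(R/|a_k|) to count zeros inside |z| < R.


Jensen's formula: (1/2pi)*integral log|f(Re^it)|dt = log|f(0)| + sum_{|a_k|<R} log(R/|a_k|)
Step 1: f(0) = (-6) * 1 * (-4) * 5 = 120
Step 2: log|f(0)| = log|6| + log|-1| + log|4| + log|-5| = 4.7875
Step 3: Zeros inside |z| < 8: 6, -1, 4, -5
Step 4: Jensen sum = log(8/6) + log(8/1) + log(8/4) + log(8/5) = 3.5303
Step 5: n(R) = number of terms in the Jensen sum = count of zeros inside |z| < 8 = 4

4


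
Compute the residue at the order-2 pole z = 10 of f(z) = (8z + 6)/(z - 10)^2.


Step 1: Pole of order 2 at z = 10
Step 2: Res = lim d/dz [(z - 10)^2 * f(z)] as z -> 10
Step 3: (z - 10)^2 * f(z) = 8z + 6
Step 4: d/dz[8z + 6] = 8

8


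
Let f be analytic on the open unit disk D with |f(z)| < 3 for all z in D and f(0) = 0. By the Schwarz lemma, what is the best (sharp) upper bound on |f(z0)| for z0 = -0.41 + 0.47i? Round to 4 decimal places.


Step 1: g = f/3 maps D -> D with g(0) = 0, so by the Schwarz lemma |g(z)| <= |z|, i.e. |f(z)| <= 3|z|; this is sharp (f(z) = 3z).
Step 2: |z0|^2 = (-0.41)^2 + 0.47^2 = 0.389
Step 3: |z0| = sqrt(0.389) = 0.623699
Step 4: Best bound = 3 * |z0| = 3 * 0.623699 = 1.8711

1.8711


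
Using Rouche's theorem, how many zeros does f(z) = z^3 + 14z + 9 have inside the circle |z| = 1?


Step 1: On |z| = 1 the three terms have sizes |z^3| = 1^3 = 1, |14z| = 14*1 = 14, |9| = 9
Step 2: The dominant term is g(z) = 14z; let h(z) = z^3 + 9 so f = g + h
Step 3: On |z| = 1: |g| = 14 and |h| <= 1 + 9 = 10
Step 4: Since 14 > 10, |h| < |g| on |z| = 1, so by Rouche f has the same number of zeros as g inside |z| < 1
Step 5: g(z) = 14z has 1 zero (at the origin, multiplicity 1) inside |z| < 1. Answer = 1

1


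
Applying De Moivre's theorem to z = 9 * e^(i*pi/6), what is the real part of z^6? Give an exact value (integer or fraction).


Step 1: By De Moivre's theorem, z^6 = 9^6 * e^(i*6*pi/6) = 531441 * (cos(pi) + i*sin(pi))
Step 2: |z|^6 = 9^6 = 531441
Step 3: The angle pi already lies in [0, 2*pi)
Step 4: cos(pi) = -1
Step 5: Re(z^6) = 531441 * (-1) = -531441

-531441


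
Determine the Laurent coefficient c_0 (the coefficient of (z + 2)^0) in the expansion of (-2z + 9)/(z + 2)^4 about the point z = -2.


Step 1: Write the numerator in powers of (z + 2): -2z + 9 = -2(z + 2) + (-2*(-2) + 9) = -2(z + 2) + 13
Step 2: Divide by (z + 2)^4: f(z) = 13(z + 2)^(-4) - 2(z + 2)^(-3)
Step 3: This finite sum is the Laurent series of f about z = -2.
Step 4: Only the powers -4 and -3 appear, so the coefficient of (z + 2)^0 = 0

0


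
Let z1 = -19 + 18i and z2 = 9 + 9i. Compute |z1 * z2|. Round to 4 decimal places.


Step 1: |z1| = sqrt((-19)^2 + 18^2) = sqrt(685)
Step 2: |z2| = sqrt(9^2 + 9^2) = sqrt(162)
Step 3: |z1*z2| = |z1|*|z2| = sqrt(685) * sqrt(162) = sqrt(685 * 162) = sqrt(110970)
Step 4: = 333.1216

333.1216


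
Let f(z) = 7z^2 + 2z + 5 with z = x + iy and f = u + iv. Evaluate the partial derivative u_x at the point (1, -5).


Step 1: f(z) = 7(x+iy)^2 + 2(x+iy) + 5
Step 2: u = 7(x^2 - y^2) + 2x + 5
Step 3: u_x = 14x + 2
Step 4: At (1, -5): u_x = 14 + 2 = 16

16


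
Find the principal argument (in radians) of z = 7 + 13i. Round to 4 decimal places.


Step 1: z = 7 + 13i
Step 2: arg(z) = atan2(13, 7)
Step 3: arg(z) = 1.0769

1.0769


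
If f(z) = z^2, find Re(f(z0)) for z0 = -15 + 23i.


Step 1: z0 = -15 + 23i
Step 2: z0^2 = (-15)^2 - 23^2 - 690i
Step 3: real part = 225 - 529 = -304

-304


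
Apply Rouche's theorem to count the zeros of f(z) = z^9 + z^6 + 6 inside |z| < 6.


Step 1: On |z| = 6 the three terms have sizes |z^9| = 6^9 = 10077696, |z^6| = 6^6 = 46656, |6| = 6
Step 2: The dominant term is g(z) = z^9; let h(z) = z^6 + 6 so f = g + h
Step 3: On |z| = 6: |g| = 10077696 and |h| <= 46656 + 6 = 46662
Step 4: Since 10077696 > 46662, |h| < |g| on |z| = 6, so by Rouche f has the same number of zeros as g inside |z| < 6
Step 5: g(z) = z^9 has 9 zeros (all at the origin) inside |z| < 6. Answer = 9

9


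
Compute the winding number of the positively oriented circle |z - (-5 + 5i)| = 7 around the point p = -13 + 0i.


Step 1: Center c = (-5, 5), radius = 7
Step 2: |p - c|^2 = (-8)^2 + (-5)^2 = 89
Step 3: r^2 = 49
Step 4: |p-c| > r so winding number = 0

0


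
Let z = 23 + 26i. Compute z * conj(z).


Step 1: conj(z) = 23 - 26i
Step 2: z * conj(z) = 23^2 + 26^2
Step 3: = 529 + 676 = 1205

1205


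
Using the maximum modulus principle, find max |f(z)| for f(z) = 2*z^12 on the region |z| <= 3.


Step 1: On |z| = 3, |f(z)| = 2 * |z|^12 = 2 * 3^12
Step 2: By maximum modulus principle, maximum is on boundary.
Step 3: Maximum = 2 * 531441 = 1062882

1062882


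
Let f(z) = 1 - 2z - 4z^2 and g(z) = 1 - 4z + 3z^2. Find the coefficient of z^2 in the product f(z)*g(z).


Step 1: z^2 term in f*g comes from: (1)*(3z^2) + (-2z)*(-4z) + (-4z^2)*(1)
Step 2: = 3 + 8 - 4
Step 3: = 7

7


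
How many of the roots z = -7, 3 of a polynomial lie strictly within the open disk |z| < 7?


Step 1: Check each root:
  z = -7: |-7| = 7 >= 7
  z = 3: |3| = 3 < 7
Step 2: Count = 1

1


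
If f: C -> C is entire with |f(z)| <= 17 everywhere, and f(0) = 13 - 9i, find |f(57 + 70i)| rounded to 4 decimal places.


Step 1: By Liouville's theorem, a bounded entire function is constant.
Step 2: f(z) = f(0) = 13 - 9i for all z.
Step 3: |f(w)| = |13 - 9i| = sqrt(169 + 81)
Step 4: = 15.8114

15.8114


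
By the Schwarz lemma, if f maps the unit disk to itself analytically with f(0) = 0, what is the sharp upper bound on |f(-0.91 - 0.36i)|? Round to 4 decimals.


Step 1: Schwarz lemma: if f: D -> D is analytic with f(0) = 0, then |f(z)| <= |z| for all z in D, and this is sharp (f(z) = z).
Step 2: |z0|^2 = (-0.91)^2 + (-0.36)^2 = 0.9577
Step 3: |z0| = sqrt(0.9577) = 0.978621
Step 4: Best bound = |z0| = 0.9786

0.9786


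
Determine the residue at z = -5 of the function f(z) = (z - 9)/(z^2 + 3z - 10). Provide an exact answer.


Step 1: Q(z) = z^2 + 3z - 10 = (z + 5)(z - 2)
Step 2: Q'(z) = 2z + 3
Step 3: Q'(-5) = -7, P(-5) = -14
Step 4: Res = P(-5)/Q'(-5) = -14/(-7) = 2

2


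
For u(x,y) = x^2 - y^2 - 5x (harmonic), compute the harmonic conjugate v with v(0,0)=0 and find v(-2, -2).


Step 1: v_x = -u_y = 2y + 0
Step 2: v_y = u_x = 2x - 5
Step 3: v = 2xy - 5y + C
Step 4: v(0,0) = 0 => C = 0
Step 5: v(-2, -2) = 18

18


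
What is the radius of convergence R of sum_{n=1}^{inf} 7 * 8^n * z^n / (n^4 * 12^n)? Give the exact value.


Step 1: General term a_n = 7 * 8^n / (n^4 * 12^n)
Step 2: By the root test, |a_n|^(1/n) = 7^(1/n) * 8 / (n^(4/n) * 12) -> 8/12 as n -> infinity (since 7^(1/n) -> 1 and n^(4/n) -> 1)
Step 3: R = 1/lim|a_n|^(1/n) = 12/8 = 3/2

3/2


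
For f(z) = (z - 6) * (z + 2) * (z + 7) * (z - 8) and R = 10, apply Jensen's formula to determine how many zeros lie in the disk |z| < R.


Jensen's formula: (1/2pi)*integral log|f(Re^it)|dt = log|f(0)| + sum_{|a_k|<R} log(R/|a_k|)
Step 1: f(0) = (-6) * 2 * 7 * (-8) = 672
Step 2: log|f(0)| = log|6| + log|-2| + log|-7| + log|8| = 6.5103
Step 3: Zeros inside |z| < 10: 6, -2, -7, 8
Step 4: Jensen sum = log(10/6) + log(10/2) + log(10/7) + log(10/8) = 2.7001
Step 5: n(R) = number of terms in the Jensen sum = count of zeros inside |z| < 10 = 4

4


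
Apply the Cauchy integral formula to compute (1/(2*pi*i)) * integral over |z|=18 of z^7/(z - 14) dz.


Step 1: f(z) = z^7, a = 14 is inside |z| = 18
Step 2: By Cauchy integral formula: (1/(2pi*i)) * integral = f(a)
Step 3: f(14) = 14^7 = 105413504

105413504


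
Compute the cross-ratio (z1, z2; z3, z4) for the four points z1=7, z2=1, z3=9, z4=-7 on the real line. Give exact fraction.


Step 1: (z1-z3)(z2-z4) = (-2) * 8 = -16
Step 2: (z1-z4)(z2-z3) = 14 * (-8) = -112
Step 3: Cross-ratio = 16/112 = 1/7

1/7


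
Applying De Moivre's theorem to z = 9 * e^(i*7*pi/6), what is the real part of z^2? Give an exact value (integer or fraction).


Step 1: By De Moivre's theorem, z^2 = 9^2 * e^(i*2*7*pi/6) = 81 * (cos(7*pi/3) + i*sin(7*pi/3))
Step 2: |z|^2 = 9^2 = 81
Step 3: Reduce the angle mod 2*pi: 7*pi/3 - 2*pi = pi/3
Step 4: cos(pi/3) = 1/2
Step 5: Re(z^2) = 81 * 1/2 = 81/2

81/2


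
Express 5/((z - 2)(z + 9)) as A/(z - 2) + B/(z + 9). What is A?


Step 1: Multiply both sides by (z - 2) and set z = 2
Step 2: A = 5 / (2 + 9)
Step 3: A = 5 / 11
Step 4: A = 5/11

5/11


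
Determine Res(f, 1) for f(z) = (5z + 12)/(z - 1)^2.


Step 1: Pole of order 2 at z = 1
Step 2: Res = lim d/dz [(z - 1)^2 * f(z)] as z -> 1
Step 3: (z - 1)^2 * f(z) = 5z + 12
Step 4: d/dz[5z + 12] = 5

5


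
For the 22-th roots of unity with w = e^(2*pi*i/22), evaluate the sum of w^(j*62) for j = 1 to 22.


Step 1: The sum sum_{j=1}^{n} w^(k*j) equals n if n | k, else 0.
Step 2: Here n = 22, k = 62
Step 3: Does n divide k? 22 | 62 -> False
Step 4: Sum = 0

0


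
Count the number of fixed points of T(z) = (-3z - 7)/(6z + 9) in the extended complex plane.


Step 1: Fixed points satisfy T(z) = z
Step 2: 6z^2 + 12z + 7 = 0
Step 3: Discriminant = 12^2 - 4*6*7 = -24
Step 4: Number of fixed points = 2

2


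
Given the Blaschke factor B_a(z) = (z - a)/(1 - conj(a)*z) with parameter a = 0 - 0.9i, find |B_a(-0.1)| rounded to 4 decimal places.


Step 1: Numerator z0 - a = -0.1 - (0 - 0.9i) = -0.1 + 0.9i
Step 2: Denominator 1 - conj(a)*z0 = 1 - (0 + 0.9i)*(-0.1) = 1 + 0.09i
Step 3: |z0 - a|^2 = (-0.1)^2 + 0.9^2 = 0.82; |1 - conj(a)*z0|^2 = 1^2 + 0.09^2 = 1.0081
Step 4: |B_a(-0.1)| = sqrt(0.82 / 1.0081) = sqrt(0.813411)
Step 5: = 0.9019

0.9019


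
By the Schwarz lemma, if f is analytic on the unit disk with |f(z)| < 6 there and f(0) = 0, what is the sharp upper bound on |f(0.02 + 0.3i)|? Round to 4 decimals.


Step 1: g = f/6 maps D -> D with g(0) = 0, so by the Schwarz lemma |g(z)| <= |z|, i.e. |f(z)| <= 6|z|; this is sharp (f(z) = 6z).
Step 2: |z0|^2 = 0.02^2 + 0.3^2 = 0.0904
Step 3: |z0| = sqrt(0.0904) = 0.300666
Step 4: Best bound = 6 * |z0| = 6 * 0.300666 = 1.804

1.804


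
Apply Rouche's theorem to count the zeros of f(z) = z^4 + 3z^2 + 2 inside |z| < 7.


Step 1: On |z| = 7 the three terms have sizes |z^4| = 7^4 = 2401, |3z^2| = 3*7^2 = 147, |2| = 2
Step 2: The dominant term is g(z) = z^4; let h(z) = 3z^2 + 2 so f = g + h
Step 3: On |z| = 7: |g| = 2401 and |h| <= 147 + 2 = 149
Step 4: Since 2401 > 149, |h| < |g| on |z| = 7, so by Rouche f has the same number of zeros as g inside |z| < 7
Step 5: g(z) = z^4 has 4 zeros (all at the origin) inside |z| < 7. Answer = 4

4


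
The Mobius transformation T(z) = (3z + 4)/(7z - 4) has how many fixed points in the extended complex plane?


Step 1: Fixed points satisfy T(z) = z
Step 2: 7z^2 - 7z - 4 = 0
Step 3: Discriminant = (-7)^2 - 4*7*(-4) = 161
Step 4: Number of fixed points = 2

2


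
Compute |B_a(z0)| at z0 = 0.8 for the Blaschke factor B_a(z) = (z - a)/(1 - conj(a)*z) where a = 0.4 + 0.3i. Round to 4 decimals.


Step 1: Numerator z0 - a = 0.8 - (0.4 + 0.3i) = 0.4 - 0.3i
Step 2: Denominator 1 - conj(a)*z0 = 1 - (0.4 - 0.3i)*0.8 = 0.68 + 0.24i
Step 3: |z0 - a|^2 = 0.4^2 + (-0.3)^2 = 0.25; |1 - conj(a)*z0|^2 = 0.68^2 + 0.24^2 = 0.52
Step 4: |B_a(0.8)| = sqrt(0.25 / 0.52) = sqrt(0.480769)
Step 5: = 0.6934

0.6934


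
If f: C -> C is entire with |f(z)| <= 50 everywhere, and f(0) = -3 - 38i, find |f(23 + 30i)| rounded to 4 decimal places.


Step 1: By Liouville's theorem, a bounded entire function is constant.
Step 2: f(z) = f(0) = -3 - 38i for all z.
Step 3: |f(w)| = |-3 - 38i| = sqrt(9 + 1444)
Step 4: = 38.1182

38.1182


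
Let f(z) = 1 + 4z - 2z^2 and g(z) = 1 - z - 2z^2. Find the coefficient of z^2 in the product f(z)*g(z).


Step 1: z^2 term in f*g comes from: (1)*(-2z^2) + (4z)*(-z) + (-2z^2)*(1)
Step 2: = -2 - 4 - 2
Step 3: = -8

-8


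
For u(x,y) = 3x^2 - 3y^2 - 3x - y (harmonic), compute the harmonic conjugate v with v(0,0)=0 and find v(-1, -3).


Step 1: v_x = -u_y = 6y + 1
Step 2: v_y = u_x = 6x - 3
Step 3: v = 6xy + x - 3y + C
Step 4: v(0,0) = 0 => C = 0
Step 5: v(-1, -3) = 26

26


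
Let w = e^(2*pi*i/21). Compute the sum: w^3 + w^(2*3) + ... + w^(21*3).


Step 1: The sum sum_{j=1}^{n} w^(k*j) equals n if n | k, else 0.
Step 2: Here n = 21, k = 3
Step 3: Does n divide k? 21 | 3 -> False
Step 4: Sum = 0

0


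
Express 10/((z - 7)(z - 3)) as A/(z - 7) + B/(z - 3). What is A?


Step 1: Multiply both sides by (z - 7) and set z = 7
Step 2: A = 10 / (7 - 3)
Step 3: A = 10 / 4
Step 4: A = 5/2

5/2


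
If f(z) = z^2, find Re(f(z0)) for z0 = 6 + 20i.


Step 1: z0 = 6 + 20i
Step 2: z0^2 = 6^2 - 20^2 + 240i
Step 3: real part = 36 - 400 = -364

-364


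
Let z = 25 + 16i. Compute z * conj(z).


Step 1: conj(z) = 25 - 16i
Step 2: z * conj(z) = 25^2 + 16^2
Step 3: = 625 + 256 = 881

881


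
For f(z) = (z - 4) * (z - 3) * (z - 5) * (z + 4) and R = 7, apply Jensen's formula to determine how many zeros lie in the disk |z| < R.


Jensen's formula: (1/2pi)*integral log|f(Re^it)|dt = log|f(0)| + sum_{|a_k|<R} log(R/|a_k|)
Step 1: f(0) = (-4) * (-3) * (-5) * 4 = -240
Step 2: log|f(0)| = log|4| + log|3| + log|5| + log|-4| = 5.4806
Step 3: Zeros inside |z| < 7: 4, 3, 5, -4
Step 4: Jensen sum = log(7/4) + log(7/3) + log(7/5) + log(7/4) = 2.303
Step 5: n(R) = number of terms in the Jensen sum = count of zeros inside |z| < 7 = 4

4


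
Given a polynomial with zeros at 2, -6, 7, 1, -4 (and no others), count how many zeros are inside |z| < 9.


Step 1: Check each root:
  z = 2: |2| = 2 < 9
  z = -6: |-6| = 6 < 9
  z = 7: |7| = 7 < 9
  z = 1: |1| = 1 < 9
  z = -4: |-4| = 4 < 9
Step 2: Count = 5

5


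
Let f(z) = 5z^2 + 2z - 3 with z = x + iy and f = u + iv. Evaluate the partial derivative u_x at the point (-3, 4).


Step 1: f(z) = 5(x+iy)^2 + 2(x+iy) - 3
Step 2: u = 5(x^2 - y^2) + 2x - 3
Step 3: u_x = 10x + 2
Step 4: At (-3, 4): u_x = -30 + 2 = -28

-28


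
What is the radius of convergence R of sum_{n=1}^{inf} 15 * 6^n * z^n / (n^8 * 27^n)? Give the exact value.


Step 1: General term a_n = 15 * 6^n / (n^8 * 27^n)
Step 2: By the root test, |a_n|^(1/n) = 15^(1/n) * 6 / (n^(8/n) * 27) -> 6/27 as n -> infinity (since 15^(1/n) -> 1 and n^(8/n) -> 1)
Step 3: R = 1/lim|a_n|^(1/n) = 27/6 = 9/2

9/2


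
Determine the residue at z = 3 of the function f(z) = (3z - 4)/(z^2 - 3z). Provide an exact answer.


Step 1: Q(z) = z^2 - 3z = (z - 3)(z)
Step 2: Q'(z) = 2z - 3
Step 3: Q'(3) = 3, P(3) = 5
Step 4: Res = P(3)/Q'(3) = 5/3 = 5/3

5/3


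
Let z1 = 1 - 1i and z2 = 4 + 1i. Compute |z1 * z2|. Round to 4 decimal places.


Step 1: |z1| = sqrt(1^2 + (-1)^2) = sqrt(2)
Step 2: |z2| = sqrt(4^2 + 1^2) = sqrt(17)
Step 3: |z1*z2| = |z1|*|z2| = sqrt(2) * sqrt(17) = sqrt(2 * 17) = sqrt(34)
Step 4: = 5.831

5.831


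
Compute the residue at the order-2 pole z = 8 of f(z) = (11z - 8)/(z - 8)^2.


Step 1: Pole of order 2 at z = 8
Step 2: Res = lim d/dz [(z - 8)^2 * f(z)] as z -> 8
Step 3: (z - 8)^2 * f(z) = 11z - 8
Step 4: d/dz[11z - 8] = 11

11


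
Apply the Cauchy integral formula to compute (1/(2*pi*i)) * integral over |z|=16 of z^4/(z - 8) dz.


Step 1: f(z) = z^4, a = 8 is inside |z| = 16
Step 2: By Cauchy integral formula: (1/(2pi*i)) * integral = f(a)
Step 3: f(8) = 8^4 = 4096

4096


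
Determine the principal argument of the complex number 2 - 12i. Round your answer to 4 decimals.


Step 1: z = 2 - 12i
Step 2: arg(z) = atan2(-12, 2)
Step 3: arg(z) = -1.4056

-1.4056


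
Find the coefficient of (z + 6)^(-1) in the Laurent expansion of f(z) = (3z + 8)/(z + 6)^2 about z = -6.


Step 1: Write the numerator in powers of (z + 6): 3z + 8 = 3(z + 6) + (3*(-6) + 8) = 3(z + 6) - 10
Step 2: Divide by (z + 6)^2: f(z) = -10(z + 6)^(-2) + 3(z + 6)^(-1)
Step 3: This finite sum is the Laurent series of f about z = -6.
Step 4: Coefficient of (z + 6)^(-1) = coefficient of (z + 6) in the re-centred numerator = 3

3


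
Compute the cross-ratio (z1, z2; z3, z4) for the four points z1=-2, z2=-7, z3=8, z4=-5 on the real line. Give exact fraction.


Step 1: (z1-z3)(z2-z4) = (-10) * (-2) = 20
Step 2: (z1-z4)(z2-z3) = 3 * (-15) = -45
Step 3: Cross-ratio = -20/45 = -4/9

-4/9


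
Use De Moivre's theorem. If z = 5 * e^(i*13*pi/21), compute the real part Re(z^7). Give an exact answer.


Step 1: By De Moivre's theorem, z^7 = 5^7 * e^(i*7*13*pi/21) = 78125 * (cos(13*pi/3) + i*sin(13*pi/3))
Step 2: |z|^7 = 5^7 = 78125
Step 3: Reduce the angle mod 2*pi: 13*pi/3 - 4*pi = pi/3
Step 4: cos(pi/3) = 1/2
Step 5: Re(z^7) = 78125 * 1/2 = 78125/2

78125/2


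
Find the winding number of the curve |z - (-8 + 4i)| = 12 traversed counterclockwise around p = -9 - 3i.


Step 1: Center c = (-8, 4), radius = 12
Step 2: |p - c|^2 = (-1)^2 + (-7)^2 = 50
Step 3: r^2 = 144
Step 4: |p-c| < r so winding number = 1

1


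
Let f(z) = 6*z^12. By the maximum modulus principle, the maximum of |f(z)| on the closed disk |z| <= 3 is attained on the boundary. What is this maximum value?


Step 1: On |z| = 3, |f(z)| = 6 * |z|^12 = 6 * 3^12
Step 2: By maximum modulus principle, maximum is on boundary.
Step 3: Maximum = 6 * 531441 = 3188646

3188646
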